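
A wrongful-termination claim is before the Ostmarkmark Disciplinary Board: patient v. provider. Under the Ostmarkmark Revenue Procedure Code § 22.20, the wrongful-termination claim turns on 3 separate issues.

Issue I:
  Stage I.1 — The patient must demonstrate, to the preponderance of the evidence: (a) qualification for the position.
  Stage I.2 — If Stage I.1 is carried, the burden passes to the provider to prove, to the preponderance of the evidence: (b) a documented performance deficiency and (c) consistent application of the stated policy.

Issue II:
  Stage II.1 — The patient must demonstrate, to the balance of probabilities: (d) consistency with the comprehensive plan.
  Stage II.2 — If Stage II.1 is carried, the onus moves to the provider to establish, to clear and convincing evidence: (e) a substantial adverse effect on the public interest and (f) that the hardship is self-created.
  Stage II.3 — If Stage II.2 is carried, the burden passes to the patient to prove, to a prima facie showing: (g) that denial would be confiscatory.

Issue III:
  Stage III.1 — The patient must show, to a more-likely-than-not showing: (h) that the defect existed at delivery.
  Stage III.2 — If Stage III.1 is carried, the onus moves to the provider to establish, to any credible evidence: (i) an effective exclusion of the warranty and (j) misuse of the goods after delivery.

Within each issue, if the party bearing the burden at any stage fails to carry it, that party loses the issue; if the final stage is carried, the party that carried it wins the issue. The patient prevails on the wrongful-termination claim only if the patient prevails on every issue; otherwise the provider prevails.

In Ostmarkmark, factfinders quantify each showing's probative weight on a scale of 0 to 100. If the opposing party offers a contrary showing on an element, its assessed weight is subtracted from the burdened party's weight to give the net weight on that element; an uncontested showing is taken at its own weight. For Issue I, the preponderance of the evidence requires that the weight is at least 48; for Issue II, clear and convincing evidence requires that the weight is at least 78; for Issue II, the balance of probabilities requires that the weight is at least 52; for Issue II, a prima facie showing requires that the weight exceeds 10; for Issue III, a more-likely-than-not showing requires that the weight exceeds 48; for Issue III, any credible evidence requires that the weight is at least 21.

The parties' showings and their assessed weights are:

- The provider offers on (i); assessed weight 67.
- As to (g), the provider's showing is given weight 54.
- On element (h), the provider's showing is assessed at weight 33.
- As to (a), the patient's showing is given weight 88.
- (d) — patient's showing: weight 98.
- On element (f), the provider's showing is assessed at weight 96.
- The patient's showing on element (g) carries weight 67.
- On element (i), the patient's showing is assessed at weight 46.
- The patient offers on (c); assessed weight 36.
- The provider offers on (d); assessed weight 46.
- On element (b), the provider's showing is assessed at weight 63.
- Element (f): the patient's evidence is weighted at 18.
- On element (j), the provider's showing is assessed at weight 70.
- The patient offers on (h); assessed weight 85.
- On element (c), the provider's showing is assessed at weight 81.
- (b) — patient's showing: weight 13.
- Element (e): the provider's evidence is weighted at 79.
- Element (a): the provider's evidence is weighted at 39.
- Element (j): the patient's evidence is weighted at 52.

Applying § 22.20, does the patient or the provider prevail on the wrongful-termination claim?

patient

— Issue I —
Stage I.1 — burden on patient; standard: the preponderance of the evidence (weight is at least 48).
    (a): 88 − 39 = 49 ≥ 48 [met]
  Stage I.1 is satisfied; the onus moves to the provider.
Stage I.2 — burden on provider; standard: the preponderance of the evidence (weight is at least 48).
    (b): 63 − 13 = 50 ≥ 48 [met]
    (c): 81 − 36 = 45 < 48 [not met]
  Not every element is met, so the provider fails to carry Stage I.2.
So the patient prevails on this issue.
— Issue II —
Stage II.1 (patient, the balance of probabilities, weight is at least 52): (d) net 98−46=52 ≥ 52 — meets.
  All elements met. The burden passes to the provider.
Stage II.2 (provider, clear and convincing evidence, weight is at least 78): (e) 79 ≥ 78 — meets; (f) net 96−18=78 ≥ 78 — meets.
  Stage II.2 is satisfied; the onus moves to the patient.
Stage II.3 (patient, a prima facie showing, weight exceeds 10): (g) net 67−54=13 > 10 — meets.
  The patient carries the last stage.
With every stage satisfied, the patient prevails on this issue.
— Issue III —
At Stage III.1 the patient must meet a more-likely-than-not showing (weight exceeds 48): on (h) the weight is 85 less the opposing 33 gives net 52, which does exceed 48, so (h) meets the standard.
  The patient carries Stage III.1; the provider now bears the burden.
At Stage III.2 the provider must meet any credible evidence (weight is at least 21): on (i) the weight is 67 less the opposing 46 gives net 21, ≥ 21, so (i) meets the standard; on (j) the weight is 70 less the opposing 52 gives net 18, < 21, so (j) does not meet the standard.
  The provider does not carry Stage III.2.
The patient prevails on this issue.
Per-issue: Issue I → patient; Issue II → patient; Issue III → patient. The patient must prevail on every issue; overall, the patient prevails.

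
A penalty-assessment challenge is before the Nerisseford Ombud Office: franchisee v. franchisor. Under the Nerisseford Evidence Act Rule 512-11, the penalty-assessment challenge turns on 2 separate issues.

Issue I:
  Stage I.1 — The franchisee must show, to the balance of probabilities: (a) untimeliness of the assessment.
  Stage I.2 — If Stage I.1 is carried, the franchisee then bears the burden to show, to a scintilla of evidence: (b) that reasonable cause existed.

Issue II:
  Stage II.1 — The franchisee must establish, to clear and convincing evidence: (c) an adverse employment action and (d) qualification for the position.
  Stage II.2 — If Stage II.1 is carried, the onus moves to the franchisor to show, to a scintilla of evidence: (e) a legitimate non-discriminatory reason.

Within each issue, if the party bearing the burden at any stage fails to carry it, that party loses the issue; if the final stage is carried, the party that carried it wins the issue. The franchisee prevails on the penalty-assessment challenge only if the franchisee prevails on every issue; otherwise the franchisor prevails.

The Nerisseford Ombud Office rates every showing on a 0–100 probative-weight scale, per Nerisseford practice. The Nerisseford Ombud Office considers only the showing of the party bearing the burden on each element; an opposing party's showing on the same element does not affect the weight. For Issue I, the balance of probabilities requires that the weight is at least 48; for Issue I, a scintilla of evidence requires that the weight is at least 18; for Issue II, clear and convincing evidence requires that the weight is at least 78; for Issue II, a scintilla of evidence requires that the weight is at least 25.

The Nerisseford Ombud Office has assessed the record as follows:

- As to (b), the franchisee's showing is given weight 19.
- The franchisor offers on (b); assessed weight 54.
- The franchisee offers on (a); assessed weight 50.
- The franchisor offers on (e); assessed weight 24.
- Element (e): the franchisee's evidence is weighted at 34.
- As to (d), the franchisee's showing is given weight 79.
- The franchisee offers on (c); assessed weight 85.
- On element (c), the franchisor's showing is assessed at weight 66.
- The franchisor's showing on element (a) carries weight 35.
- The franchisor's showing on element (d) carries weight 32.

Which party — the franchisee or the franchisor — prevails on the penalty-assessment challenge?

franchisee

— Issue I —
Stage I.1 (franchisee, the balance of probabilities, weight is at least 48): (a) 50 (franchisor's 35 disregarded) ≥ 48 — meets.
  Stage I.1 is satisfied; the franchisee continues to bear the burden.
Stage I.2 (franchisee, a scintilla of evidence, weight is at least 18): (b) 19 (franchisor's 54 disregarded) ≥ 18 — meets.
  The franchisee carries the last stage.
All stages carried — the franchisee prevails on this issue.
— Issue II —
Stage II.1 (franchisee, clear and convincing evidence, weight is at least 78): (c) 85 (franchisor's 66 disregarded) ≥ 78 — meets; (d) 79 (franchisor's 32 disregarded) ≥ 78 — meets.
  All elements met. The burden passes to the franchisor.
Stage II.2 (franchisor, a scintilla of evidence, weight is at least 25): (e) 24 (franchisee's 34 disregarded) < 25 — fails.
  Stage II.2 not carried; the franchisor fails its burden.
The franchisee prevails on this issue.
Per-issue: Issue I → franchisee; Issue II → franchisee. The franchisee must prevail on every issue; overall, the franchisee prevails.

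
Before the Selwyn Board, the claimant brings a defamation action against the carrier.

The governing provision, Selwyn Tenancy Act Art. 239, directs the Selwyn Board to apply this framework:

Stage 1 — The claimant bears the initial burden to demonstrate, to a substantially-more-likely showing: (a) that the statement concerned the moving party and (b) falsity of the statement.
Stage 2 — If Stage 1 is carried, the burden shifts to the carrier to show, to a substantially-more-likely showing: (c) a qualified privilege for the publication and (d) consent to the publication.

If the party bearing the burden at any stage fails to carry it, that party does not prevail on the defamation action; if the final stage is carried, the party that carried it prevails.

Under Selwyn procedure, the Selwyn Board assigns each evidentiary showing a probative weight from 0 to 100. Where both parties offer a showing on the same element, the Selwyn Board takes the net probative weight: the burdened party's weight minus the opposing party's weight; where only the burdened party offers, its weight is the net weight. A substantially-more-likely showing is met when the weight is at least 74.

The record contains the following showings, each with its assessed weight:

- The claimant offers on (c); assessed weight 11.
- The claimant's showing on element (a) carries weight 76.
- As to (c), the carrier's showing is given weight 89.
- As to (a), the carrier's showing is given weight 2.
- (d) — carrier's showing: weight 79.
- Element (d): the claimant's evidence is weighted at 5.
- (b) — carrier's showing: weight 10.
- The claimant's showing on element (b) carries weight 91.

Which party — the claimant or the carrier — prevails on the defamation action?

Stage 1 — burden on claimant; standard: a substantially-more-likely showing (weight is at least 74).
    (a): 76 − 2 = 74 ≥ 74 [met]
    (b): 91 − 10 = 81 ≥ 74 [met]
  All elements met. The burden passes to the carrier.
Stage 2 — burden on carrier; standard: a substantially-more-likely showing (weight is at least 74).
    (c): 89 − 11 = 78 ≥ 74 [met]
    (d): 79 − 5 = 74 ≥ 74 [met]
  All elements met at the final stage.
All stages carried — the carrier prevails.

carrier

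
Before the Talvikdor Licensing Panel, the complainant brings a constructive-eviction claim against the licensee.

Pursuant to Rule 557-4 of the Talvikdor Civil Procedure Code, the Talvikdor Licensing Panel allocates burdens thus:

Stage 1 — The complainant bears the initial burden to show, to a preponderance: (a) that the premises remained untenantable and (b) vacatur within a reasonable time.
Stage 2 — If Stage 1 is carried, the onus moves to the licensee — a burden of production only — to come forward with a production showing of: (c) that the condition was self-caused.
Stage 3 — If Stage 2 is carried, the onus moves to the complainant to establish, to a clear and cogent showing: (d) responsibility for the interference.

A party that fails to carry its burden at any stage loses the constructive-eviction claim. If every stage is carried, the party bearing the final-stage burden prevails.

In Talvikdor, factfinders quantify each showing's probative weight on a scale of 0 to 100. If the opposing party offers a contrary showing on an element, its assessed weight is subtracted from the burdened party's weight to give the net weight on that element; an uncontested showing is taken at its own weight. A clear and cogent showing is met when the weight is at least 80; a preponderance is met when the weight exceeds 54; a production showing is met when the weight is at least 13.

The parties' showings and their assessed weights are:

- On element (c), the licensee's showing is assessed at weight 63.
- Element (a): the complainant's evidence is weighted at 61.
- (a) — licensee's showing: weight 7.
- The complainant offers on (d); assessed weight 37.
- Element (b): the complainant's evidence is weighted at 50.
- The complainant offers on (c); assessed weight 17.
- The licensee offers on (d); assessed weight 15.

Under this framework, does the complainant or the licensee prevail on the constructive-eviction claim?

licensee

At Stage 1 the complainant must meet a preponderance (weight exceeds 54): on (a) the weight is 61 less the opposing 7 gives net 54, which does not exceed 54, so (a) does not meet the standard; on (b) the weight is 50, ≤ 54, so (b) does not meet the standard.
  Not every element is met, so the complainant fails to carry Stage 1.
The licensee prevails.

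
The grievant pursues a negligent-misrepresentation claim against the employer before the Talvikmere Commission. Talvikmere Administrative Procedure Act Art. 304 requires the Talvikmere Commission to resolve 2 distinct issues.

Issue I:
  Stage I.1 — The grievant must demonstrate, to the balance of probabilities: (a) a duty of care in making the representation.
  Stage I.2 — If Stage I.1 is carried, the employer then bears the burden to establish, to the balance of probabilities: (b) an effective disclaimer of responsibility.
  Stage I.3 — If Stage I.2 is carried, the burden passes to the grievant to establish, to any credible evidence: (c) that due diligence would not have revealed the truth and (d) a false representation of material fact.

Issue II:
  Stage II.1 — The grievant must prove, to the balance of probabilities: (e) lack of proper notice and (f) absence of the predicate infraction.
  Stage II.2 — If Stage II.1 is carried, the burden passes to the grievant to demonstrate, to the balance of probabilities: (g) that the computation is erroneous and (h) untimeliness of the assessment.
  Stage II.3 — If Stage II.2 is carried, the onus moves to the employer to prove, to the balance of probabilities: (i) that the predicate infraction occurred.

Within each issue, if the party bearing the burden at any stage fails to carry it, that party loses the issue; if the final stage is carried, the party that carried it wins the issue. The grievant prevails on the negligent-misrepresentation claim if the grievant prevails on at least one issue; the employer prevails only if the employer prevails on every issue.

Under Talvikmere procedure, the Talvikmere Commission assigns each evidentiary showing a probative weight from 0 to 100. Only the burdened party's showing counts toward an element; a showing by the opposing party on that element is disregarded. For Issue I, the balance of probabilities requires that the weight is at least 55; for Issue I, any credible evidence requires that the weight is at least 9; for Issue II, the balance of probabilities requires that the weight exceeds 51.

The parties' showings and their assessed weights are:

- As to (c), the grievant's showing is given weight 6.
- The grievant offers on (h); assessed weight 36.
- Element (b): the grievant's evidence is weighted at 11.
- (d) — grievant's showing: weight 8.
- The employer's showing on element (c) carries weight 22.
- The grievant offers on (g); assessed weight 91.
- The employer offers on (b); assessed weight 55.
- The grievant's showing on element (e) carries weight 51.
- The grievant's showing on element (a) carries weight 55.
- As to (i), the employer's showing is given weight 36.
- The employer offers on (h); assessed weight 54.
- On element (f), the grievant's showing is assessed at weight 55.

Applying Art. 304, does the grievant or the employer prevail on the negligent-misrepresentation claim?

— Issue I —
Stage I.1 (grievant, the balance of probabilities, weight is at least 55): (a) 55 ≥ 55 — meets.
  Stage I.1 is satisfied; the onus moves to the employer.
Stage I.2 (employer, the balance of probabilities, weight is at least 55): (b) 55 (grievant's 11 disregarded) ≥ 55 — meets.
  The employer carries Stage I.2; the grievant now bears the burden.
Stage I.3 (grievant, any credible evidence, weight is at least 9): (c) 6 (employer's 22 disregarded) < 9 — fails; (d) 8 < 9 — fails.
  Not every element is met, so the grievant fails to carry Stage I.3.
The employer prevails on this issue.
— Issue II —
Stage II.1 (grievant, the balance of probabilities, weight exceeds 51): (e) 51 ≤ 51 — fails; (f) 55 > 51 — meets.
  Not every element is met, so the grievant fails to carry Stage II.1.
So the employer prevails on this issue.
Per-issue: Issue I → employer; Issue II → employer. The grievant must prevail on at least one issue; overall, the employer prevails.

employer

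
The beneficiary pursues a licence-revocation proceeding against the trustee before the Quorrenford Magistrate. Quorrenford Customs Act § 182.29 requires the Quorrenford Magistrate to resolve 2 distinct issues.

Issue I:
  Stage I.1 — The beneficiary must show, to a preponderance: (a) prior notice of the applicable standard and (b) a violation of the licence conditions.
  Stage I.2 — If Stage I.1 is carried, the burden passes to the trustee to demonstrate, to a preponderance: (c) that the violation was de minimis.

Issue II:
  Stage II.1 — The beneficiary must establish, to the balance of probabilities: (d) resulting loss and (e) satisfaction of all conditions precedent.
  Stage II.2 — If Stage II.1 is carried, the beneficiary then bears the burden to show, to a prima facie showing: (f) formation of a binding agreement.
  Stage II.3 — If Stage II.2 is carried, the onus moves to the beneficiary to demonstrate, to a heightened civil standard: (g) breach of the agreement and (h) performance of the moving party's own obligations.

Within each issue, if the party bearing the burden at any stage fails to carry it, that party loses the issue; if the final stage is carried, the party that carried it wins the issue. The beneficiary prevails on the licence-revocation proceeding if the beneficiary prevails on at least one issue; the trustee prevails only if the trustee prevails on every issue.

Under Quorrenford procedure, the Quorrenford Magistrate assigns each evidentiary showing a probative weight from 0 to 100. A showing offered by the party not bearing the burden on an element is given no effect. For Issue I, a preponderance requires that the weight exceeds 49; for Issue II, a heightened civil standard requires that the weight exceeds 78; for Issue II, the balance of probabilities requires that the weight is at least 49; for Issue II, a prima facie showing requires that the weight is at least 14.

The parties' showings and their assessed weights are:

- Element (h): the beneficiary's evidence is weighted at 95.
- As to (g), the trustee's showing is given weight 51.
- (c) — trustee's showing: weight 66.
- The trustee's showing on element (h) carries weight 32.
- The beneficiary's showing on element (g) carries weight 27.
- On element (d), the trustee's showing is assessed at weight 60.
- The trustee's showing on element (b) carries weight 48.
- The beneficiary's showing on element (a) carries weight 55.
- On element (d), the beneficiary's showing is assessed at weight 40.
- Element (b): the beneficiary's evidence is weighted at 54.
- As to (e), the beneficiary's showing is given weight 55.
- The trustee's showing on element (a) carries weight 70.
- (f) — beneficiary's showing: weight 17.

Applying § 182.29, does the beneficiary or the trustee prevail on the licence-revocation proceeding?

— Issue I —
Stage I.1 — burden on beneficiary; standard: a preponderance (weight exceeds 49).
    (a): 55 (trustee's 70 disregarded) > 49 [met]
    (b): 54 (trustee's 48 disregarded) > 49 [met]
  Stage I.1 is satisfied; the onus moves to the trustee.
Stage I.2 — burden on trustee; standard: a preponderance (weight exceeds 49).
    (c): 66 > 49 [met]
  Stage I.2 carried; the final stage is satisfied.
With every stage satisfied, the trustee prevails on this issue.
— Issue II —
Stage II.1 (beneficiary, the balance of probabilities, weight is at least 49): (d) 40 (trustee's 60 disregarded) < 49 — fails; (e) 55 ≥ 49 — meets.
  Not every element is met, so the beneficiary fails to carry Stage II.1.
So the trustee prevails on this issue.
Per-issue: Issue I → trustee; Issue II → trustee. The beneficiary must prevail on at least one issue; overall, the trustee prevails.

trustee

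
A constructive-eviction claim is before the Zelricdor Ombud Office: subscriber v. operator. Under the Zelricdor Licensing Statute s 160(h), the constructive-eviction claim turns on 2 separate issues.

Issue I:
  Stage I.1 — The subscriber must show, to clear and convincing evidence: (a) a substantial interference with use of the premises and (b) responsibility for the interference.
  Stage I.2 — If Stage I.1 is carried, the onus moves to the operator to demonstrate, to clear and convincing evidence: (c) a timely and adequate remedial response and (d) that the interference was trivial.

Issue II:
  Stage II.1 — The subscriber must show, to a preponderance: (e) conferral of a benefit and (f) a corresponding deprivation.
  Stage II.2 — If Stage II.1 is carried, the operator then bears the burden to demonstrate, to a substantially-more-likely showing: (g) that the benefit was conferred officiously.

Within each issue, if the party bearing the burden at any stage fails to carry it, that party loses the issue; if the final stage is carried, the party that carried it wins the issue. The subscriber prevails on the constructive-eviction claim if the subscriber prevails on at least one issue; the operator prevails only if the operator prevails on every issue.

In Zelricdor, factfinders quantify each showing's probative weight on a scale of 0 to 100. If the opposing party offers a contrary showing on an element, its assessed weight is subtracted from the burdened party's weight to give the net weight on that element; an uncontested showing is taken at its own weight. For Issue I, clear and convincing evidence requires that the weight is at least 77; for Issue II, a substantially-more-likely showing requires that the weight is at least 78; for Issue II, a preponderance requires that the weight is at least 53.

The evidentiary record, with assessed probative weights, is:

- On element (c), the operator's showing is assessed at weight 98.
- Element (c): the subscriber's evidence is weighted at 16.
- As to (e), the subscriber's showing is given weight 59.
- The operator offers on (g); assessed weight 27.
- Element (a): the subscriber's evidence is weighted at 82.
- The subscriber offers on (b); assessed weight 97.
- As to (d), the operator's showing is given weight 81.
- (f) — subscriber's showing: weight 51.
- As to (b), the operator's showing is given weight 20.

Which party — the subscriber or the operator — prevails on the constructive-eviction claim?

operator

— Issue I —
Stage I.1 — burden on subscriber; standard: clear and convincing evidence (weight is at least 77).
    (a): 82 ≥ 77 [met]
    (b): 97 − 20 = 77 ≥ 77 [met]
  The subscriber carries Stage I.1; the operator now bears the burden.
Stage I.2 — burden on operator; standard: clear and convincing evidence (weight is at least 77).
    (c): 98 − 16 = 82 ≥ 77 [met]
    (d): 81 ≥ 77 [met]
  The operator carries the last stage.
Every stage carried; the operator prevails on this issue.
— Issue II —
At Stage II.1 the subscriber must meet a preponderance (weight is at least 53): on (e) the weight is 59, which does reach 53, so (e) meets the standard; on (f) the weight is 51, < 53, so (f) does not meet the standard.
  Not every element is met, so the subscriber fails to carry Stage II.1.
So the operator prevails on this issue.
Per-issue: Issue I → operator; Issue II → operator. The subscriber must prevail on at least one issue; overall, the operator prevails.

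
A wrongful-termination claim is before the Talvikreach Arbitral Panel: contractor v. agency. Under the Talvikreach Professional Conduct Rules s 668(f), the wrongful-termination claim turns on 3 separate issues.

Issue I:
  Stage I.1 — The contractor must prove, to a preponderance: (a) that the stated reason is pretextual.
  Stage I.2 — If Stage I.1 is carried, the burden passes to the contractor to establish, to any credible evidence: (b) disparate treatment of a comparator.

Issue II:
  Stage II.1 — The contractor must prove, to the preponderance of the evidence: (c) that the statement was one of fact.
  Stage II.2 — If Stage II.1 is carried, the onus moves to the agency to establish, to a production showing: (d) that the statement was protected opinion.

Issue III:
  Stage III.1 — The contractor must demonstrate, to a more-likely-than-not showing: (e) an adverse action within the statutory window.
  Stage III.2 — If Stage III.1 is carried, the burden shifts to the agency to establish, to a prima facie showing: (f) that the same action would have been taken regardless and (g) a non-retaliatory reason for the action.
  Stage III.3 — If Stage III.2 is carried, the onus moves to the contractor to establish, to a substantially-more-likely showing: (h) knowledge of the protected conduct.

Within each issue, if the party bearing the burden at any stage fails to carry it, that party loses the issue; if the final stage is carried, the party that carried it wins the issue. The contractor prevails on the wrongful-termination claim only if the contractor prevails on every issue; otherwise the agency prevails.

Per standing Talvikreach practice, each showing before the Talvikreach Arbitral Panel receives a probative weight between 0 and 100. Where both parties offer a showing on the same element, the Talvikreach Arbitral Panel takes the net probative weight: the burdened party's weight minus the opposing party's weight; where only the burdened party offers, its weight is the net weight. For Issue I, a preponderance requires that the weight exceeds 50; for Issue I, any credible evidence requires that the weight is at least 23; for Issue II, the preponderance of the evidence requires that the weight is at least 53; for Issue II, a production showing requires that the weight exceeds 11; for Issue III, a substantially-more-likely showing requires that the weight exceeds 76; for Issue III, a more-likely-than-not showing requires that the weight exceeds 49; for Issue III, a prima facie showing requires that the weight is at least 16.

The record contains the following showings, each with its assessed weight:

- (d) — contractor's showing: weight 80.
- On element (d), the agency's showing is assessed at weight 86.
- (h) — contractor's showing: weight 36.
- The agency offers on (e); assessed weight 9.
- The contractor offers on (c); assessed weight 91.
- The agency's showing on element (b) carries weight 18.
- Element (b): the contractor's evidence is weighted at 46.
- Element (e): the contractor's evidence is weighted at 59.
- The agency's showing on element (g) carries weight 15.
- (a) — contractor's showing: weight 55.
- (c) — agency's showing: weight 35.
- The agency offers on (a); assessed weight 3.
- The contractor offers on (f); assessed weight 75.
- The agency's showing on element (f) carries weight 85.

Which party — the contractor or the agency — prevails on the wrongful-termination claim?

— Issue I —
At Stage I.1 the contractor must meet a preponderance (weight exceeds 50): on (a) the weight is 55 less the opposing 3 gives net 52, which does exceed 50, so (a) meets the standard.
  Stage I.1 is satisfied; the contractor continues to bear the burden.
At Stage I.2 the contractor must meet any credible evidence (weight is at least 23): on (b) the weight is 46 less the opposing 18 gives net 28, ≥ 23, so (b) meets the standard.
  The contractor carries the last stage.
With every stage satisfied, the contractor prevails on this issue.
— Issue II —
At Stage II.1 the contractor must meet the preponderance of the evidence (weight is at least 53): on (c) the weight is 91 less the opposing 35 gives net 56, which does reach 53, so (c) meets the standard.
  Stage II.1 is satisfied; the onus moves to the agency.
At Stage II.2 the agency must meet a production showing (weight exceeds 11): on (d) the weight is 86 less the opposing 80 gives net 6, which does not exceed 11, so (d) does not meet the standard.
  Stage II.2 not carried; the agency fails its burden.
The analysis ends at Stage II.2; the contractor prevails on this issue.
— Issue III —
At Stage III.1 the contractor must meet a more-likely-than-not showing (weight exceeds 49): on (e) the weight is 59 less the opposing 9 gives net 50, > 49, so (e) meets the standard.
  The contractor carries Stage III.1; the agency now bears the burden.
At Stage III.2 the agency must meet a prima facie showing (weight is at least 16): on (f) the weight is 85 less the opposing 75 gives net 10, which does not reach 16, so (f) does not meet the standard; on (g) the weight is 15, which does not reach 16, so (g) does not meet the standard.
  The agency does not carry Stage III.2.
The contractor prevails on this issue.
Per-issue: Issue I → contractor; Issue II → contractor; Issue III → contractor. The contractor must prevail on every issue; overall, the contractor prevails.

contractor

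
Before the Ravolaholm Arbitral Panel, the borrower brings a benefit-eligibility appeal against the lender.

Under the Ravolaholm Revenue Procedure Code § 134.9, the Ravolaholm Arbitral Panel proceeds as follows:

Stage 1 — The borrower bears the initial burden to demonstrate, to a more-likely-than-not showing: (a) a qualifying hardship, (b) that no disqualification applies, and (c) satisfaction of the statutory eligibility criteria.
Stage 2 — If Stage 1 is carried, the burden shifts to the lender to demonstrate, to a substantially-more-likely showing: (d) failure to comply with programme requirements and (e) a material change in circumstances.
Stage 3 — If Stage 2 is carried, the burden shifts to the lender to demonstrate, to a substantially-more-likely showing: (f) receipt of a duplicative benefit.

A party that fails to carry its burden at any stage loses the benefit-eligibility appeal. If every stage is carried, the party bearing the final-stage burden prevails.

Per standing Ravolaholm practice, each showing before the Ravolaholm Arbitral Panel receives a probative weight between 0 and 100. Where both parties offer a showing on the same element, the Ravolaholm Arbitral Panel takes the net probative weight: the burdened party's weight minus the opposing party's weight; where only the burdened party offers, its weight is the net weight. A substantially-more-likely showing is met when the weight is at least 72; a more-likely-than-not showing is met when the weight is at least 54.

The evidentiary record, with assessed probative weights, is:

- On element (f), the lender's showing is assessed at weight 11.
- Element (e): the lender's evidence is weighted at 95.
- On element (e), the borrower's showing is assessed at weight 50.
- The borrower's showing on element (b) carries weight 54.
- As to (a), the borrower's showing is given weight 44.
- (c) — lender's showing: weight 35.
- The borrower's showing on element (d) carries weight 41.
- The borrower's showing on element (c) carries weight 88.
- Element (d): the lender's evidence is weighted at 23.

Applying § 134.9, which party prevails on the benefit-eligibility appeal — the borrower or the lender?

Stage 1 — burden on borrower; standard: a more-likely-than-not showing (weight is at least 54).
    (a): 44 < 54 [not met]
    (b): 54 ≥ 54 [met]
    (c): 88 − 35 = 53 < 54 [not met]
  The borrower does not carry Stage 1.
So the lender prevails.

lender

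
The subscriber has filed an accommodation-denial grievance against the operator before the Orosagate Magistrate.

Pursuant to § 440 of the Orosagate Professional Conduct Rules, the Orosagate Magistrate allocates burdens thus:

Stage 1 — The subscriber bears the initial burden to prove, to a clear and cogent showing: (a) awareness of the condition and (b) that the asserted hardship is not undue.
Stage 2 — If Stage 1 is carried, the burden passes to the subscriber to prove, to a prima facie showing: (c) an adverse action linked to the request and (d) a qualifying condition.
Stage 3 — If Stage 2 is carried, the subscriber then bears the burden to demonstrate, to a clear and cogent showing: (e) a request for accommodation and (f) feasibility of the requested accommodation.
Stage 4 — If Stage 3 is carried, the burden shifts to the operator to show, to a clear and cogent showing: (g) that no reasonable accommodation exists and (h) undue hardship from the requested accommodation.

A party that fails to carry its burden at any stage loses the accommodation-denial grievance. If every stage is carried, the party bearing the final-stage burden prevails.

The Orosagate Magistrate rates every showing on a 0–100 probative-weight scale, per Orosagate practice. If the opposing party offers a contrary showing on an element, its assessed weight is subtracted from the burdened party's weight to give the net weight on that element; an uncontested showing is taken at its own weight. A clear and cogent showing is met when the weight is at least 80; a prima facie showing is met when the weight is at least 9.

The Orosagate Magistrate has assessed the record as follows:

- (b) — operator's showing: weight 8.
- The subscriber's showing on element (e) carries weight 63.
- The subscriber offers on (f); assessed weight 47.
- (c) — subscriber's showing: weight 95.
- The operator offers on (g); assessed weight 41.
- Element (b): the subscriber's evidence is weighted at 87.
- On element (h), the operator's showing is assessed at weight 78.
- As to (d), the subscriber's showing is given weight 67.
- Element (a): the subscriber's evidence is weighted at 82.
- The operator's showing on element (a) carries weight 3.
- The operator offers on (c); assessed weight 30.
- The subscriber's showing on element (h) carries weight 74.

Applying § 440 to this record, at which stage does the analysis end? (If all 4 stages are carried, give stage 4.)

stage 1

Stage 1 (subscriber, a clear and cogent showing, weight is at least 80): (a) net 82−3=79 < 80 — fails; (b) net 87−8=79 < 80 — fails.
  The subscriber does not carry Stage 1.
The operator prevails.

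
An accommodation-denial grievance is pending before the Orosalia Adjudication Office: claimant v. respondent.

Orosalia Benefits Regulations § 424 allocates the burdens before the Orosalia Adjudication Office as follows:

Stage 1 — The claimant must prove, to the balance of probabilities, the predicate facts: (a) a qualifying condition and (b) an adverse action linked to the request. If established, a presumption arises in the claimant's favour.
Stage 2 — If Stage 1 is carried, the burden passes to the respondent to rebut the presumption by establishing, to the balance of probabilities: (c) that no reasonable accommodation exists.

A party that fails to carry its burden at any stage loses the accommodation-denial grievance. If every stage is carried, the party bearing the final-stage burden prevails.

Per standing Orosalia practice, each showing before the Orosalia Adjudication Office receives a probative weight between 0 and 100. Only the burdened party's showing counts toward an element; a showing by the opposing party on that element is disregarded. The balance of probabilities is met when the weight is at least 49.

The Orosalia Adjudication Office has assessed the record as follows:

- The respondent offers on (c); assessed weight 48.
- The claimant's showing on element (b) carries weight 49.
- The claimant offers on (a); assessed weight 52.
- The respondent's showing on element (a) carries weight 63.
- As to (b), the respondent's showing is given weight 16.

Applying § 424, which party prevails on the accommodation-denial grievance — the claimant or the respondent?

Stage 1 (claimant, the balance of probabilities, weight is at least 49): (a) 52 (respondent's 63 disregarded) ≥ 49 — meets; (b) 49 (respondent's 16 disregarded) ≥ 49 — meets.
  All elements met. The burden passes to the respondent.
Stage 2 (respondent, the balance of probabilities, weight is at least 49): (c) 48 < 49 — fails.
  Stage 2 not carried; the respondent fails its burden.
The analysis ends at Stage 2; the claimant prevails.

claimant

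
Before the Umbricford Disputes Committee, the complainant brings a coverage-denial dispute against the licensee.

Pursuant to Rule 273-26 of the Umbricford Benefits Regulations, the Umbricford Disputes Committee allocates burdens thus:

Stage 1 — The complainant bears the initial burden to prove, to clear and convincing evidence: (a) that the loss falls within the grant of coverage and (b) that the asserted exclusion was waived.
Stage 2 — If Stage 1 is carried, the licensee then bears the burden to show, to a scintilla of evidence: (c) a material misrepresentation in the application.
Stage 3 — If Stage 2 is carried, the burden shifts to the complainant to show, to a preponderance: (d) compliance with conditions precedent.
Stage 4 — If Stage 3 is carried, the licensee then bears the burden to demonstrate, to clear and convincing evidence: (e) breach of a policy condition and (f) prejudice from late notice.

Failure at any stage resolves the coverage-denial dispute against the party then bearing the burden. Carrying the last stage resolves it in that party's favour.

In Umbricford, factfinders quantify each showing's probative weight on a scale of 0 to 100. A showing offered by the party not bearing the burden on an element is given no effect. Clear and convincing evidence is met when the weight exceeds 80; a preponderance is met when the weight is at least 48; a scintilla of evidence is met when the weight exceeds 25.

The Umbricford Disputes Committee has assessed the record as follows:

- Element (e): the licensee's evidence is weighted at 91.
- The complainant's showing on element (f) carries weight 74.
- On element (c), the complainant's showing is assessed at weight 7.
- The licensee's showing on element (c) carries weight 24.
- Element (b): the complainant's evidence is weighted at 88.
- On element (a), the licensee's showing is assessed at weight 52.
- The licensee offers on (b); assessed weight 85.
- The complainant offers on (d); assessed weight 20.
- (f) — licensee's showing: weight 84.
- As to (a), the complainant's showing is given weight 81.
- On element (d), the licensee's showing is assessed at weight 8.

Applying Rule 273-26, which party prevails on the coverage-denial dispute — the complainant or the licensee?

complainant

Stage 1 — burden on complainant; standard: clear and convincing evidence (weight exceeds 80).
    (a): 81 (licensee's 52 disregarded) > 80 [met]
    (b): 88 (licensee's 85 disregarded) > 80 [met]
  Stage 1 is satisfied; the onus moves to the licensee.
Stage 2 — burden on licensee; standard: a scintilla of evidence (weight exceeds 25).
    (c): 24 (complainant's 7 disregarded) ≤ 25 [not met]
  Not every element is met, so the licensee fails to carry Stage 2.
The analysis ends at Stage 2; the complainant prevails.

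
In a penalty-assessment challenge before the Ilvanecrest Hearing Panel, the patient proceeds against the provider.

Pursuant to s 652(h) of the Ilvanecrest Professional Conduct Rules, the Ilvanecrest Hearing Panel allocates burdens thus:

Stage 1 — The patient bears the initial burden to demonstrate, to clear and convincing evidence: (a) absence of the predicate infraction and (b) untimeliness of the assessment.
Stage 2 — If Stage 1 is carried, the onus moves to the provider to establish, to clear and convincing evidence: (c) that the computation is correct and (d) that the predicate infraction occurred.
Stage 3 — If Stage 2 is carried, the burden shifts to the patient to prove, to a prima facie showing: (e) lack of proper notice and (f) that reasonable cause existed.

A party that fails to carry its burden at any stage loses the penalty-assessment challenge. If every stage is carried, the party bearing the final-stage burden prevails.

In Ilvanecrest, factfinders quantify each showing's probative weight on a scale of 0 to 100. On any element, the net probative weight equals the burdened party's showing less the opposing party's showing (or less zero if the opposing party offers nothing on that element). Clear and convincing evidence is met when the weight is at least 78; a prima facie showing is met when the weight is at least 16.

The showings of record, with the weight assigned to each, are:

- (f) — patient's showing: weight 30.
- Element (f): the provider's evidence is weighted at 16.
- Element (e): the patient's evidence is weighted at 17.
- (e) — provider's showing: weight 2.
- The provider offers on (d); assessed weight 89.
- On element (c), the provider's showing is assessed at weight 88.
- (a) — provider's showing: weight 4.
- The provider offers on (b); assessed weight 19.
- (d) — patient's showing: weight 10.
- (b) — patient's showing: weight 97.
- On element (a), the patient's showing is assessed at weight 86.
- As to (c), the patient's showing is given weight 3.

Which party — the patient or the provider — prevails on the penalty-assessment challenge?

Stage 1 — burden on patient; standard: clear and convincing evidence (weight is at least 78).
    (a): 86 − 4 = 82 ≥ 78 [met]
    (b): 97 − 19 = 78 ≥ 78 [met]
  All elements met. The burden passes to the provider.
Stage 2 — burden on provider; standard: clear and convincing evidence (weight is at least 78).
    (c): 88 − 3 = 85 ≥ 78 [met]
    (d): 89 − 10 = 79 ≥ 78 [met]
  All elements met. The burden passes to the patient.
Stage 3 — burden on patient; standard: a prima facie showing (weight is at least 16).
    (e): 17 − 2 = 15 < 16 [not met]
    (f): 30 − 16 = 14 < 16 [not met]
  Not every element is met, so the patient fails to carry Stage 3.
So the provider prevails.

provider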